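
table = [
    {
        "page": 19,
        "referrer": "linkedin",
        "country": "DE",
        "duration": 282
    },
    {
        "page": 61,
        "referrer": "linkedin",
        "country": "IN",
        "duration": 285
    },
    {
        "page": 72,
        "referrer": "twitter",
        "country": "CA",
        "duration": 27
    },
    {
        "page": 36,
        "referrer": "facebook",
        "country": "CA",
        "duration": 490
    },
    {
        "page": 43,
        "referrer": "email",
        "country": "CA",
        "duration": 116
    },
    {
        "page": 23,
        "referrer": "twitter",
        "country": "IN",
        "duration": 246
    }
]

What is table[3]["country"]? "CA"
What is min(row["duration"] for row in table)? 27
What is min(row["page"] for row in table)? 19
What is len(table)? 6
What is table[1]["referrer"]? "linkedin"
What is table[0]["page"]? 19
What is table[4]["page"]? 43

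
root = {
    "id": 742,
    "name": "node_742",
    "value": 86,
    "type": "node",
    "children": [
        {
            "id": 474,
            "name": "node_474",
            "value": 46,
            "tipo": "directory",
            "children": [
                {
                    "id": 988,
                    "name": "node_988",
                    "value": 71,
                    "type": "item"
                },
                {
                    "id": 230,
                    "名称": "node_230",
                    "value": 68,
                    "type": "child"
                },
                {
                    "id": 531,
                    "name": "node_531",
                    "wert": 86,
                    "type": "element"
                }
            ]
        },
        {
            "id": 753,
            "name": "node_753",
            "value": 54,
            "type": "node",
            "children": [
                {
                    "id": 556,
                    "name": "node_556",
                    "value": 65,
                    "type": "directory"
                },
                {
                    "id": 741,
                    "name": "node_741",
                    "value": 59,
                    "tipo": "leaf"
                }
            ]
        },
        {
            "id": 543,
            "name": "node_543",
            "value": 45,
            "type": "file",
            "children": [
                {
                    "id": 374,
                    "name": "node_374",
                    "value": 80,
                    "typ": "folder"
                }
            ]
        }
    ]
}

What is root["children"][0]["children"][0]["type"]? "item"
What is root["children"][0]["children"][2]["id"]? 531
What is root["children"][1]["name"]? "node_753"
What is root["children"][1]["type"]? "node"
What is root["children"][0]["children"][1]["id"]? 230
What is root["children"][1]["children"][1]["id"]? 741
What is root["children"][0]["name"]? "node_474"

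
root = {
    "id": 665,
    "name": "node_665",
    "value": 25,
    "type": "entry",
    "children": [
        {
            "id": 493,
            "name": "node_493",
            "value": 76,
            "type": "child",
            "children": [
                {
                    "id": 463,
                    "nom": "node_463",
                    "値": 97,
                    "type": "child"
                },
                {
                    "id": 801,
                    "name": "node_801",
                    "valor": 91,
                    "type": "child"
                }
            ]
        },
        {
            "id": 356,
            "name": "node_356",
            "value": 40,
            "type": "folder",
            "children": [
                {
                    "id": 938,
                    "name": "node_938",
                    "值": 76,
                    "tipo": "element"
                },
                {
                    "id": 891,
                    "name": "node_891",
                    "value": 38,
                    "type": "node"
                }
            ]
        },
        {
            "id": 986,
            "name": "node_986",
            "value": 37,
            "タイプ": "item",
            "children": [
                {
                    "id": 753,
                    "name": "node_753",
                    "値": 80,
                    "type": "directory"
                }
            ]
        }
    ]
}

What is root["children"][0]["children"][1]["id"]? 801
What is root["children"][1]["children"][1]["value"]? 38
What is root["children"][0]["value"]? 76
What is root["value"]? 25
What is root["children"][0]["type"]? "child"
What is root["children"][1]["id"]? 356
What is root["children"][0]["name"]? "node_493"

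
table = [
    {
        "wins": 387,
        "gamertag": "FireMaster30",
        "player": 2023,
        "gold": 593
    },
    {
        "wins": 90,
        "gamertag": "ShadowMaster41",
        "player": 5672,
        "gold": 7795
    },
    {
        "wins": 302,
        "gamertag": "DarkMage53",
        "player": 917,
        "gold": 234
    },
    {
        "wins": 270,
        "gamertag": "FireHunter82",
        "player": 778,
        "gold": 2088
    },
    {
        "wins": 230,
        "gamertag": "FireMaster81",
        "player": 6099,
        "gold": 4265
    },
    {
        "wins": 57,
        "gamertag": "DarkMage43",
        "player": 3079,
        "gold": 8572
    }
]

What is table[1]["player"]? 5672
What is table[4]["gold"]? 4265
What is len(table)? 6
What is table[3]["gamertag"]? "FireHunter82"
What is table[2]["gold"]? 234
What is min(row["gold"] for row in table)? 234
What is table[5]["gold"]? 8572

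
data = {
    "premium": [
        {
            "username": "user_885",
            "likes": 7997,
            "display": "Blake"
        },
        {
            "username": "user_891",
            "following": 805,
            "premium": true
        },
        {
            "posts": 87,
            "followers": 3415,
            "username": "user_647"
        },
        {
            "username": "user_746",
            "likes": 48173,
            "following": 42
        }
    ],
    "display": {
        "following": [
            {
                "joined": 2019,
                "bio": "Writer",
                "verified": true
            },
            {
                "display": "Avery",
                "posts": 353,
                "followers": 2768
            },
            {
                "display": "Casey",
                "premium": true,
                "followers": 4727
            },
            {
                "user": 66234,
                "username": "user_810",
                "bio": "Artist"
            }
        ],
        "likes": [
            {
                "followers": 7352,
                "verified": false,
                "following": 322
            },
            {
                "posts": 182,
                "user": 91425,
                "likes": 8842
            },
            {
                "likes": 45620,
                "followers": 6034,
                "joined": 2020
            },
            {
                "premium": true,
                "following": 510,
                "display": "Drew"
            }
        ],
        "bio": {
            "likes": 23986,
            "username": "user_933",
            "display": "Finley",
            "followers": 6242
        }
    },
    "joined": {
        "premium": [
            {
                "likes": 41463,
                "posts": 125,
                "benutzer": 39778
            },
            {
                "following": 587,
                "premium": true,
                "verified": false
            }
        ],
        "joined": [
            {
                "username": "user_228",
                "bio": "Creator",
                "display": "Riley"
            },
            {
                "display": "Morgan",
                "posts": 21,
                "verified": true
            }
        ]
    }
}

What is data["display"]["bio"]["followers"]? 6242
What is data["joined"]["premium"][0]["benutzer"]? 39778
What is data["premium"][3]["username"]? "user_746"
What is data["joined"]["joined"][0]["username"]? "user_228"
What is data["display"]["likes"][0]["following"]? 322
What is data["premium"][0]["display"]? "Blake"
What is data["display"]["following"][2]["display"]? "Casey"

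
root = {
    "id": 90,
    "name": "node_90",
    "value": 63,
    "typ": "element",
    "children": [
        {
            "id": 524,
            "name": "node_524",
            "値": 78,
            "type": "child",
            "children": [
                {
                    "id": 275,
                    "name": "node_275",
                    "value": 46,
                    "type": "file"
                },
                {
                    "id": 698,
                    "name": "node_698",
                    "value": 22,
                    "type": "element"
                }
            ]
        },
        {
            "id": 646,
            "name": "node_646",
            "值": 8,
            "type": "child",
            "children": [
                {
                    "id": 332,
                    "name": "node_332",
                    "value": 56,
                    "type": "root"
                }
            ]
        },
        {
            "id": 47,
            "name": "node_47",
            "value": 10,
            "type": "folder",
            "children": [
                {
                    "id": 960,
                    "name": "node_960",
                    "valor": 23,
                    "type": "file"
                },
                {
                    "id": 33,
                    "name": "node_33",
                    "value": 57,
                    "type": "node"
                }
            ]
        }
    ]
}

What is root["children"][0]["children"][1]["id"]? 698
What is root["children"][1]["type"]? "child"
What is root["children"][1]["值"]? 8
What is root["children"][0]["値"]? 78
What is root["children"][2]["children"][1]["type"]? "node"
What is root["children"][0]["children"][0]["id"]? 275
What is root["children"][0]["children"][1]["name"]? "node_698"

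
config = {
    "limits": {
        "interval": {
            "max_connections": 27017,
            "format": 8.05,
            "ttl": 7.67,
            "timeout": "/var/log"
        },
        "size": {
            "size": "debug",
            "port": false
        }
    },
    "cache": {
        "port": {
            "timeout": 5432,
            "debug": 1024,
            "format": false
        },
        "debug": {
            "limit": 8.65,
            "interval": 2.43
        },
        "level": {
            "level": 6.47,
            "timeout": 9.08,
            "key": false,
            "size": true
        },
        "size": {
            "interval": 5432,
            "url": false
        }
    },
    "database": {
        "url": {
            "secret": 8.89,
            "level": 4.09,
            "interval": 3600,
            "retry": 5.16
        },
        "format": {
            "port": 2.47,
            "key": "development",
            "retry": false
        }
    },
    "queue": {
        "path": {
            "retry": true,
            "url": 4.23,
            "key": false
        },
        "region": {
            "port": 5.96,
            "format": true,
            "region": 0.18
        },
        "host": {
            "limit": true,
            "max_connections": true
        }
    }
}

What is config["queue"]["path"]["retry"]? True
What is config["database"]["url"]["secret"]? 8.89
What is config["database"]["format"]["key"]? "development"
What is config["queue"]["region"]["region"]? 0.18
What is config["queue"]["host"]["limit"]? True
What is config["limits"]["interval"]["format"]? 8.05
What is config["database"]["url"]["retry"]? 5.16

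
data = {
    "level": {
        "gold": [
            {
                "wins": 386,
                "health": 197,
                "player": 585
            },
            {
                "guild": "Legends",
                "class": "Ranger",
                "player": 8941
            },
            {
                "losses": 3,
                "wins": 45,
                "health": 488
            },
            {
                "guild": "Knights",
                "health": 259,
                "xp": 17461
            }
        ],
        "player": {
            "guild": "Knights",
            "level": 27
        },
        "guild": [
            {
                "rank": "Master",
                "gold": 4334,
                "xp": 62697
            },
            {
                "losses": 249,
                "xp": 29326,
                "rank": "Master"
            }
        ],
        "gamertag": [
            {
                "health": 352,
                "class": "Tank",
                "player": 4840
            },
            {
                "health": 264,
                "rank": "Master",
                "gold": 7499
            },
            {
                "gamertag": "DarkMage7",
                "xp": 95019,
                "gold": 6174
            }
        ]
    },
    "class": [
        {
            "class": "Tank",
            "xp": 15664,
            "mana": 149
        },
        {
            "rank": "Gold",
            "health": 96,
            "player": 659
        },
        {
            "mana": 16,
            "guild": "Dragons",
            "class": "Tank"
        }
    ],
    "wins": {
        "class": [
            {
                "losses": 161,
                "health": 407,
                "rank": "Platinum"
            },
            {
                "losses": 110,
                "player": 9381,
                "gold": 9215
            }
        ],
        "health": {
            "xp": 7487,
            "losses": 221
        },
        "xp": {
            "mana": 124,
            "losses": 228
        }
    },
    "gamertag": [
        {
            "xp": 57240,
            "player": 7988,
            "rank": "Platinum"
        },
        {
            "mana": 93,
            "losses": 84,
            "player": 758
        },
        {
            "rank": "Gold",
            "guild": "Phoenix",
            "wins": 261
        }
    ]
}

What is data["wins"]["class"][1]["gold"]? 9215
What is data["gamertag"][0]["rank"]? "Platinum"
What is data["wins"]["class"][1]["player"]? 9381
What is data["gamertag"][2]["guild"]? "Phoenix"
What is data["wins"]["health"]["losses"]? 221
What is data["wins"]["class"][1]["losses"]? 110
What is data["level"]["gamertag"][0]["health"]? 352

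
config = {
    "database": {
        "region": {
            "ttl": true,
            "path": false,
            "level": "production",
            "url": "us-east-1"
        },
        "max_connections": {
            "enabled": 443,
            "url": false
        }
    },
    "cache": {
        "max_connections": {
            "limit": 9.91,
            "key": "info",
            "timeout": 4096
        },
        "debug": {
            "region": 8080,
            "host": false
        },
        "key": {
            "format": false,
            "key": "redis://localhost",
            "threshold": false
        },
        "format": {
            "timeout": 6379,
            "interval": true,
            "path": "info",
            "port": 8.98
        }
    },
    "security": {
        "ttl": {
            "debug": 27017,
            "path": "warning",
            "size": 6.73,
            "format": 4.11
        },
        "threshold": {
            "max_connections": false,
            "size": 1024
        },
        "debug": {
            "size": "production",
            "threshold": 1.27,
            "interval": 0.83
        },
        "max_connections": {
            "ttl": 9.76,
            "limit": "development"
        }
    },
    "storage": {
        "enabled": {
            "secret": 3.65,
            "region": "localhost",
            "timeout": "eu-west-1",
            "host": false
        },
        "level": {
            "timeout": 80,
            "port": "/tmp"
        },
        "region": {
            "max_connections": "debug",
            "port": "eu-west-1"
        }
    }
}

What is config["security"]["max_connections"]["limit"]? "development"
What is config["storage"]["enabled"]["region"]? "localhost"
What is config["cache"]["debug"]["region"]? 8080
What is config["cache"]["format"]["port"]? 8.98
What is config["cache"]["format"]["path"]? "info"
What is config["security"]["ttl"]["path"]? "warning"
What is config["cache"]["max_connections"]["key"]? "info"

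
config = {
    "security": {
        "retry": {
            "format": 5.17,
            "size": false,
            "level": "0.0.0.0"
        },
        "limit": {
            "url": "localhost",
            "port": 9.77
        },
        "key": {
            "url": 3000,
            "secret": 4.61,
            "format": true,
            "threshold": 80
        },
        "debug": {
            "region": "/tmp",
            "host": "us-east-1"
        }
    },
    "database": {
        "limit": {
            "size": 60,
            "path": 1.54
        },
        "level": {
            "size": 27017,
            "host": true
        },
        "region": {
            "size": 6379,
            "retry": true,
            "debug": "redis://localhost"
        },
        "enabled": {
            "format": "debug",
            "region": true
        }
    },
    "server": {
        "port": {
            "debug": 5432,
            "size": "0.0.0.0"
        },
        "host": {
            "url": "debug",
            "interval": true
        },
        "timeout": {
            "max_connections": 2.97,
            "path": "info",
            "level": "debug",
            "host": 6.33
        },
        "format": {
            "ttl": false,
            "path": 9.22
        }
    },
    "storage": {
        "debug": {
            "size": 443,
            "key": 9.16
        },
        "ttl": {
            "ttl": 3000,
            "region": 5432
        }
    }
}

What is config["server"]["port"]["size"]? "0.0.0.0"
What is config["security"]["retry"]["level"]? "0.0.0.0"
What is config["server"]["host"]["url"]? "debug"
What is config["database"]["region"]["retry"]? True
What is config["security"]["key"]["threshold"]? 80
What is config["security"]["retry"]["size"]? False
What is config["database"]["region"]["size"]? 6379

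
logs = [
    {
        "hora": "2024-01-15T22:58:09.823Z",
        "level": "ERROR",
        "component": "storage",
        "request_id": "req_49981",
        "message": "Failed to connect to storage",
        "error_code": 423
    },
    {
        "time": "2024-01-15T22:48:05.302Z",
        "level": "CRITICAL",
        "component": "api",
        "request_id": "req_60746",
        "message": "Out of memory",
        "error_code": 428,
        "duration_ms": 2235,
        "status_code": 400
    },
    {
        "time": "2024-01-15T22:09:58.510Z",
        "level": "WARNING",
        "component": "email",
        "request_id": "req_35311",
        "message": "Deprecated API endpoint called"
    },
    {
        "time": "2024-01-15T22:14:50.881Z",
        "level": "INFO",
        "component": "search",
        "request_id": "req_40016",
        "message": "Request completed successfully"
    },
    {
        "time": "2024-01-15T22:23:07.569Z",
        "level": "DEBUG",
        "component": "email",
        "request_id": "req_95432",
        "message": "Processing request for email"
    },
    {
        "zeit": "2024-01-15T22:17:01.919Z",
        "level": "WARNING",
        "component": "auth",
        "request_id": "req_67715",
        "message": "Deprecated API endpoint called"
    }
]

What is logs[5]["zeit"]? "2024-01-15T22:17:01.919Z"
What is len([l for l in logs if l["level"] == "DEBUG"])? 1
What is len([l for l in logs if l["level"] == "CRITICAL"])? 1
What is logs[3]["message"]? "Request completed successfully"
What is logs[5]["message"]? "Deprecated API endpoint called"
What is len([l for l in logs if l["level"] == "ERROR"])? 1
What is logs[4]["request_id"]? "req_95432"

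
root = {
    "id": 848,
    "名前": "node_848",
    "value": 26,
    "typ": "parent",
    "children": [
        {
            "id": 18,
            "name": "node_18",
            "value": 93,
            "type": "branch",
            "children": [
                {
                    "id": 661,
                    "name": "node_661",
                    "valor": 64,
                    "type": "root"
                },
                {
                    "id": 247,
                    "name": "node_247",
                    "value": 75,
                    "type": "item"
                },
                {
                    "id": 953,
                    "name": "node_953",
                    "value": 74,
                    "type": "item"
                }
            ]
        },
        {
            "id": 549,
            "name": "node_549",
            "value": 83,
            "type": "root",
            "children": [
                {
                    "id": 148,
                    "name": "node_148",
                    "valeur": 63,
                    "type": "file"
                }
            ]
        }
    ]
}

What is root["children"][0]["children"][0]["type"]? "root"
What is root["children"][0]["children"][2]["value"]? 74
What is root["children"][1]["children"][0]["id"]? 148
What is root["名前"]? "node_848"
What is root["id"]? 848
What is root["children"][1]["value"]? 83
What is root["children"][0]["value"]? 93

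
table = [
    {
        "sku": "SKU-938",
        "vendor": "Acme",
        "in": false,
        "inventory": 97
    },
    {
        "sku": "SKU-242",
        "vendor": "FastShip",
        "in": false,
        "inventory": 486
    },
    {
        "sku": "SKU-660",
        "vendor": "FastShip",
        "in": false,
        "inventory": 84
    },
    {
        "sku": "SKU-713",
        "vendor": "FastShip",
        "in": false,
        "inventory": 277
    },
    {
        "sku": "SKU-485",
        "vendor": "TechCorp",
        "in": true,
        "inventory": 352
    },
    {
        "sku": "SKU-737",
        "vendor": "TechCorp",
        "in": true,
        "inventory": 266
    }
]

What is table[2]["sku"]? "SKU-660"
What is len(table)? 6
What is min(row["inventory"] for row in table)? 84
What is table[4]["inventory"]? 352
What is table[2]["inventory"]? 84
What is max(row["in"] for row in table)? True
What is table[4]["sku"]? "SKU-485"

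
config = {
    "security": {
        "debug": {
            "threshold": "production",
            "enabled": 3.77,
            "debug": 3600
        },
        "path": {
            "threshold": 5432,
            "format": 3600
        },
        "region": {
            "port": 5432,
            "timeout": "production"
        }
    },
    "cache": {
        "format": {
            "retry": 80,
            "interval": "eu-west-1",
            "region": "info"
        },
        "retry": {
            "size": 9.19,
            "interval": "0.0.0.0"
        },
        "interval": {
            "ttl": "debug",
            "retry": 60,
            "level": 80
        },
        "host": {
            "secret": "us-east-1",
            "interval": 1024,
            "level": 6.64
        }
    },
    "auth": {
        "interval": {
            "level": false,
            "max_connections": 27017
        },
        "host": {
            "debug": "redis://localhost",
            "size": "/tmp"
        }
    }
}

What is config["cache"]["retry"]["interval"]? "0.0.0.0"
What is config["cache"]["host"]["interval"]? 1024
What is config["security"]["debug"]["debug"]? 3600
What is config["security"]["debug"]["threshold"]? "production"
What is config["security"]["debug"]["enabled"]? 3.77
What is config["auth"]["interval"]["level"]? False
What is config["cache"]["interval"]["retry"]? 60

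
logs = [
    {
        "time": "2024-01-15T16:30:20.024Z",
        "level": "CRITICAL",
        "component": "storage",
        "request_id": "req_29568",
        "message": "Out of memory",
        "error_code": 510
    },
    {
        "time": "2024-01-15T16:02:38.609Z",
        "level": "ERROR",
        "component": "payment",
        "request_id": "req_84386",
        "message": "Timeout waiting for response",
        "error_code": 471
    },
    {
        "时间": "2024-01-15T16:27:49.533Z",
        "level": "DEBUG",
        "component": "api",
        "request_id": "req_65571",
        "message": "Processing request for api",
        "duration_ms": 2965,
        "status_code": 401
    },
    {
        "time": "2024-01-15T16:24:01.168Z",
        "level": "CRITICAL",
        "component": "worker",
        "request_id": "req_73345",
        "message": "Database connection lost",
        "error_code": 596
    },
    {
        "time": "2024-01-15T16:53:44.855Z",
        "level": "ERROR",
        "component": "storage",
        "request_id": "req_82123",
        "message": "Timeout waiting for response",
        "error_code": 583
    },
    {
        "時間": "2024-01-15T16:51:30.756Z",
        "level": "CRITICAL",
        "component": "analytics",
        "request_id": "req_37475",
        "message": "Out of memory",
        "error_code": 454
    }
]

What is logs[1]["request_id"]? "req_84386"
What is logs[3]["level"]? "CRITICAL"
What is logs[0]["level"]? "CRITICAL"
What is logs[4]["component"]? "storage"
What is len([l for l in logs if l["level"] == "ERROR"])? 2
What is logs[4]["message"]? "Timeout waiting for response"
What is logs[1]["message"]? "Timeout waiting for response"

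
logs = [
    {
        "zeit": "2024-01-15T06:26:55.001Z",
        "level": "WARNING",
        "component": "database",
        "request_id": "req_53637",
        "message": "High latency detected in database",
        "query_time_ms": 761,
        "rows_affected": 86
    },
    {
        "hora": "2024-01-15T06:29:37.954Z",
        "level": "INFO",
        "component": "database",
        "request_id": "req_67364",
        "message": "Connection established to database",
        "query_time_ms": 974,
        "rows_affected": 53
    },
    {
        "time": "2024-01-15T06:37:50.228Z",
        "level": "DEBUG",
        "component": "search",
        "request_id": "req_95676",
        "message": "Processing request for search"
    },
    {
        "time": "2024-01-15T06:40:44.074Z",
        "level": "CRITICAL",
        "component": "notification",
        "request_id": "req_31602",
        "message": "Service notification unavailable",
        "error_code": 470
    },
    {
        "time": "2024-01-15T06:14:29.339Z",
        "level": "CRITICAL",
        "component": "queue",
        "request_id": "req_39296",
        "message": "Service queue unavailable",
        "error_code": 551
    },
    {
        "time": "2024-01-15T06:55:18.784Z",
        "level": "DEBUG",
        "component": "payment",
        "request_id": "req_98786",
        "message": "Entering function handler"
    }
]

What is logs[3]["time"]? "2024-01-15T06:40:44.074Z"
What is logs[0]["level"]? "WARNING"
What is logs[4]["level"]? "CRITICAL"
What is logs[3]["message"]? "Service notification unavailable"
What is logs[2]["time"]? "2024-01-15T06:37:50.228Z"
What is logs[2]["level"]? "DEBUG"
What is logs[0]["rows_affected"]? 86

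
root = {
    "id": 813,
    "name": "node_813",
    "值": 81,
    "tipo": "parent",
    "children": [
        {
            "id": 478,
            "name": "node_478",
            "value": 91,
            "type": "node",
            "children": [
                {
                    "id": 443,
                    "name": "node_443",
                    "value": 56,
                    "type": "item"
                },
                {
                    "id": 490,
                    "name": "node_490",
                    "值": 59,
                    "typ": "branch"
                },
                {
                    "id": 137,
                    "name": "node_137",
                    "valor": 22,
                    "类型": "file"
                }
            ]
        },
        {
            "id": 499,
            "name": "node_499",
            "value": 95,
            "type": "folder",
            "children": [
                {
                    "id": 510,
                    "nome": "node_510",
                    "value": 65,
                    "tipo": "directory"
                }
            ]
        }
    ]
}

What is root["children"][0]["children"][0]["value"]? 56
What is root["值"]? 81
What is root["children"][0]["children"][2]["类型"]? "file"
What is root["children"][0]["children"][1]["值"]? 59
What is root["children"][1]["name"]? "node_499"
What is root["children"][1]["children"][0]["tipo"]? "directory"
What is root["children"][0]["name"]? "node_478"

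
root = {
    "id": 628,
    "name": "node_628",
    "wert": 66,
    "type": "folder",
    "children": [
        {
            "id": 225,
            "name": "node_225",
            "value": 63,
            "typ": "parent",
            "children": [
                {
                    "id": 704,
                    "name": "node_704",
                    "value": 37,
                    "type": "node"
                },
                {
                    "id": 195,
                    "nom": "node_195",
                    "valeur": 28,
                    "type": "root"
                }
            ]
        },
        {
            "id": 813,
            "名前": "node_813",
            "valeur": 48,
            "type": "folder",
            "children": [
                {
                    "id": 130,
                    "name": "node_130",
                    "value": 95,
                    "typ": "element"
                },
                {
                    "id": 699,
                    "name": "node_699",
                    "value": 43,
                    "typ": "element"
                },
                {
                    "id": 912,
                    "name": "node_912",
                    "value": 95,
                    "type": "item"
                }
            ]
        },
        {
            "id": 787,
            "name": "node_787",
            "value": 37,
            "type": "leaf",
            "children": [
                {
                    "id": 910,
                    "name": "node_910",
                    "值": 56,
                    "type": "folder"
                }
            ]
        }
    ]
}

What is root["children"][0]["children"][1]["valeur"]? 28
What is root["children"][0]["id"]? 225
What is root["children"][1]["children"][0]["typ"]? "element"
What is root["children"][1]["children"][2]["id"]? 912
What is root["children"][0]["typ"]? "parent"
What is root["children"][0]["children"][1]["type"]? "root"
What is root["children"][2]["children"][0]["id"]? 910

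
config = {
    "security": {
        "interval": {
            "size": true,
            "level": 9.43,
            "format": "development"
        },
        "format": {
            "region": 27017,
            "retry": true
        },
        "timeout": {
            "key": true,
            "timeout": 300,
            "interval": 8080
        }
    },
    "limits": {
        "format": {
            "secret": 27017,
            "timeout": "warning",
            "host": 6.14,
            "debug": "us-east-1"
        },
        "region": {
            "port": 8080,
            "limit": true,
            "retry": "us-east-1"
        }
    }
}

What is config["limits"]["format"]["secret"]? 27017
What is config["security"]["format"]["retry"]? True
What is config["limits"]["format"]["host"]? 6.14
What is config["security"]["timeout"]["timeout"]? 300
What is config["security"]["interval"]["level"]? 9.43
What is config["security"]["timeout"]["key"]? True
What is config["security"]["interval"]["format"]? "development"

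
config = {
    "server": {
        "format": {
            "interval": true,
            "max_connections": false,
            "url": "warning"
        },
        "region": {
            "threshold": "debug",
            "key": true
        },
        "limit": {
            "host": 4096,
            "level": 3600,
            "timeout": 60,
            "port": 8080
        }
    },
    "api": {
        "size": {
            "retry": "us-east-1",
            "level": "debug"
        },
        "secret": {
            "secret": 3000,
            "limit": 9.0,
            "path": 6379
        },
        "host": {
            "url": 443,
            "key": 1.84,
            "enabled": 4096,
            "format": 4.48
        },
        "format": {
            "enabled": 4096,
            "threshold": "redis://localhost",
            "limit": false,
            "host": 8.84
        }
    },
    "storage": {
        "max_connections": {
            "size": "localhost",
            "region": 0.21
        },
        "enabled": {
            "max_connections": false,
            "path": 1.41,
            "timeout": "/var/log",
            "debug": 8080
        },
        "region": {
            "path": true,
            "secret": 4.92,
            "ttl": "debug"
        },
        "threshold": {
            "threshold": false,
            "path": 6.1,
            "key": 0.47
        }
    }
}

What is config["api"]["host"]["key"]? 1.84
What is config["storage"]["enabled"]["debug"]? 8080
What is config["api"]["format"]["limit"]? False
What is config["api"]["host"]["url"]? 443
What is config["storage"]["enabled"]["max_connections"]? False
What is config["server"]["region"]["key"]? True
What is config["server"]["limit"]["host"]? 4096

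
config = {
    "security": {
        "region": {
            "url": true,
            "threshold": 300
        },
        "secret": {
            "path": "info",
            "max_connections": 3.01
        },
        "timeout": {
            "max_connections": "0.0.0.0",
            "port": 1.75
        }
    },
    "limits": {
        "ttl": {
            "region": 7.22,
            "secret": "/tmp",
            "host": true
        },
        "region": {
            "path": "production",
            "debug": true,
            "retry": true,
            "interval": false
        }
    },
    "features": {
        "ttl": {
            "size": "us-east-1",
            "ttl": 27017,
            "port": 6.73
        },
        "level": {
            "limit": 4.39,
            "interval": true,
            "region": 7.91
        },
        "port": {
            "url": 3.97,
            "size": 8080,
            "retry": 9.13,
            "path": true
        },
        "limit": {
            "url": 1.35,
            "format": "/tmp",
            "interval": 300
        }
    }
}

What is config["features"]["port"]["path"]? True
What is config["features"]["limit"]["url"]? 1.35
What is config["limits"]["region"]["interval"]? False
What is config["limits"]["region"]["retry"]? True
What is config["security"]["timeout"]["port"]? 1.75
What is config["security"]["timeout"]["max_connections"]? "0.0.0.0"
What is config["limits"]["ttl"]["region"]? 7.22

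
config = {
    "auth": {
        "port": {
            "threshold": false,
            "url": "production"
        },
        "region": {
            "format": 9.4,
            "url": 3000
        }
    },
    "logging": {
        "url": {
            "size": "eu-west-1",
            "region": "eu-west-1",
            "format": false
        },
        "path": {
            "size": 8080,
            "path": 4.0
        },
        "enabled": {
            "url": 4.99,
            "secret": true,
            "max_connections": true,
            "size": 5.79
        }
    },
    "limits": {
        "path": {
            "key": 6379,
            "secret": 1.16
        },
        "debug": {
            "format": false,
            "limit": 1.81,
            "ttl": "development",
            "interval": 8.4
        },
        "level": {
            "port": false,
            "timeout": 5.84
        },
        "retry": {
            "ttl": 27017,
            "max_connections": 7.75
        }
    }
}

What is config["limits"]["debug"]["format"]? False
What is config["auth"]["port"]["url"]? "production"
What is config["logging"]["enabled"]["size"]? 5.79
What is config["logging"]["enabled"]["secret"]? True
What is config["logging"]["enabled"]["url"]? 4.99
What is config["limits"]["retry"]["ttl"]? 27017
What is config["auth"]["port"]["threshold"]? False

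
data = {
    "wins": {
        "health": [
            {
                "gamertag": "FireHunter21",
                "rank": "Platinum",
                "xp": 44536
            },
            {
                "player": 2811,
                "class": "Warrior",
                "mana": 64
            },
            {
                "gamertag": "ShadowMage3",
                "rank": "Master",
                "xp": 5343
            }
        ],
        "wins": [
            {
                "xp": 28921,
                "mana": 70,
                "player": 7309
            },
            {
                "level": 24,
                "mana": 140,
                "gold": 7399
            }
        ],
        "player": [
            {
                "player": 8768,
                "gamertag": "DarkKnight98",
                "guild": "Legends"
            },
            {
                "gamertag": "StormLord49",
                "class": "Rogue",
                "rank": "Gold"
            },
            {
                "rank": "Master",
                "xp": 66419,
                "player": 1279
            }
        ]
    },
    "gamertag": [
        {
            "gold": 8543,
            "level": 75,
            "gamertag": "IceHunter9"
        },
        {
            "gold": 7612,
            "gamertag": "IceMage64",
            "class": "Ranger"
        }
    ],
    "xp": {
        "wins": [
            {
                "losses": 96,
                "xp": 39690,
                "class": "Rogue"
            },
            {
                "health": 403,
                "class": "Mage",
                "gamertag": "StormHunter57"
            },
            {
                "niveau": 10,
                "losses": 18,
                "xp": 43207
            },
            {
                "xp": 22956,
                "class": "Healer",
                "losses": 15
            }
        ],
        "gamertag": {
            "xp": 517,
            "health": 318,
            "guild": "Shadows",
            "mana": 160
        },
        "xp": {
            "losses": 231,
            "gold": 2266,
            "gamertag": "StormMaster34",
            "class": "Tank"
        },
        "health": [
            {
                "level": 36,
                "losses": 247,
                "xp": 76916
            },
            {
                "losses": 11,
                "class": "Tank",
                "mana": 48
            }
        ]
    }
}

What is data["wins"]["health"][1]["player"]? 2811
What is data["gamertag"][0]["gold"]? 8543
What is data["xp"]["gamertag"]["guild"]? "Shadows"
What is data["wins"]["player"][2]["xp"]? 66419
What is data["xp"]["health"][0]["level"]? 36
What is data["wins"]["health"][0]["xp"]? 44536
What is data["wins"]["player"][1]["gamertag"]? "StormLord49"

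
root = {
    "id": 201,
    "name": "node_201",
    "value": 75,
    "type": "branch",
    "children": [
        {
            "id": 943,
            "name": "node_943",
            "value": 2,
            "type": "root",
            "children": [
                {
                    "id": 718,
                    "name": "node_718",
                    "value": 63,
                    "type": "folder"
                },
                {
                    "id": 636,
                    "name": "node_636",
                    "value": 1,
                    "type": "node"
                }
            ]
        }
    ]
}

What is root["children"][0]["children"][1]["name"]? "node_636"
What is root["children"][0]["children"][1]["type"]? "node"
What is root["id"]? 201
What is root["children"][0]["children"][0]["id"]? 718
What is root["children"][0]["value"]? 2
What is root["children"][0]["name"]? "node_943"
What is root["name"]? "node_201"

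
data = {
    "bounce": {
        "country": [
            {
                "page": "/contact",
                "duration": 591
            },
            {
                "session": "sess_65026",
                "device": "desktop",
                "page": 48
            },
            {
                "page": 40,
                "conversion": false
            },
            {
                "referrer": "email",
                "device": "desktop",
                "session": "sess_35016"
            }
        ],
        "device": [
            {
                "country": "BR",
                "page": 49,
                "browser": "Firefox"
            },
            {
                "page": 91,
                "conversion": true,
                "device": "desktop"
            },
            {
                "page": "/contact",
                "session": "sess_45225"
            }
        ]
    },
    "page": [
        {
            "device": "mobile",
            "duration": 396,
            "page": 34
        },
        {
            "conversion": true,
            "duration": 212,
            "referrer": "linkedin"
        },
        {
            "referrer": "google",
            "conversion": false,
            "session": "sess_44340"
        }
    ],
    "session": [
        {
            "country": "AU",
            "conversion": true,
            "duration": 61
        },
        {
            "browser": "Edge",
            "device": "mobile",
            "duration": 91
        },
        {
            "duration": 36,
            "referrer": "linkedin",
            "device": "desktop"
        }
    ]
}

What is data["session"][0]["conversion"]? True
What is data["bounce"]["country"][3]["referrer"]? "email"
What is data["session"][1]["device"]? "mobile"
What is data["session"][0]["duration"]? 61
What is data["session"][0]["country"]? "AU"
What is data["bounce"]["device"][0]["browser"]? "Firefox"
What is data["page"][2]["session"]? "sess_44340"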